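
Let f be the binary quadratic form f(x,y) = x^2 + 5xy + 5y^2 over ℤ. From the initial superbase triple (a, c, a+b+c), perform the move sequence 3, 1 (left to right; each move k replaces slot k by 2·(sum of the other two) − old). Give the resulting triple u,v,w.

start (1,5,11) = (f(1,0),f(0,1),f(1,1))
replace slot 3: 2·(1+5) − 11 = 1 → (1,5,1)
replace slot 1: 2·(5+1) − 1 = 11 → (11,5,1)

11,5,1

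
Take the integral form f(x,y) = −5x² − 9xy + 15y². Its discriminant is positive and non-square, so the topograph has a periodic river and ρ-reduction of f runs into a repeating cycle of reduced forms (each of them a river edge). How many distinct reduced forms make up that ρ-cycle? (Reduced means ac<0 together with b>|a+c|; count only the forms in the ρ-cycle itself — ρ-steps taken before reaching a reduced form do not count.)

D = 381, ⌊√D⌋ = 19
descent: ρ → (15,9,-5)
descent: ρ → (-5,11,13)  [lands on river]
river: ρ → (13,15,-3)
river: ρ → (-3,15,13)
river: ρ → (13,11,-5)
river: ρ → (-5,19,1)
river: ρ → (1,19,-5)
ρ-cycle length = 6 (tail of 2 descent steps not counted)

6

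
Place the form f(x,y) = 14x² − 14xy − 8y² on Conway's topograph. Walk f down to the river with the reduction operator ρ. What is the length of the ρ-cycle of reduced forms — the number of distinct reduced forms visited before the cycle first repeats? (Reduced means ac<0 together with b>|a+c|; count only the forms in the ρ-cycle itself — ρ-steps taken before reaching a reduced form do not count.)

D = 644, ⌊√D⌋ = 25
descent: ρ → (-8,14,14)  [lands on river]
river: ρ → (14,14,-8)
river: ρ → (-8,18,10)
river: ρ → (10,22,-4)
river: ρ → (-4,18,20)
river: ρ → (20,22,-2)
river: ρ → (-2,22,20)
river: ρ → (20,18,-4)
river: ρ → (-4,22,10)
river: ρ → (10,18,-8)
ρ-cycle length = 10 (tail of 1 descent step not counted)

10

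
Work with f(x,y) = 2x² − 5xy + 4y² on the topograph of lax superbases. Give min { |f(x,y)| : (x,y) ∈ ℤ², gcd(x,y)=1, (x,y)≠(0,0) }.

translate: b→-1 (≡-5 mod 4), so (2,-5,4)→(2,-1,1)
flip: (2,-1,1)→(1,1,2)
reduced (well bottom): (1,1,2) with a≤c, −a<b≤a
well minimum = a = 1

1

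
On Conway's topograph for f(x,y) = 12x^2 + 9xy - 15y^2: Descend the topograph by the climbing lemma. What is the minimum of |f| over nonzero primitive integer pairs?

river: ρ → (-15,21,6)
river: ρ → (6,27,-3)
river: ρ → (-3,27,6)
river: ρ → (6,21,-15)
river: ρ → (-15,9,12)
river: ρ → (12,15,-12)
river: ρ → (-12,9,15)
river: ρ → (15,21,-6)
river: ρ → (-6,27,3)
river: ρ → (3,27,-6)
river: ρ → (-6,21,15)
river: ρ → (15,9,-12)
river: ρ → (-12,15,12)
river: ρ → (12,9,-15)
closes: descent 0, river 14
min |a| on river = 3

3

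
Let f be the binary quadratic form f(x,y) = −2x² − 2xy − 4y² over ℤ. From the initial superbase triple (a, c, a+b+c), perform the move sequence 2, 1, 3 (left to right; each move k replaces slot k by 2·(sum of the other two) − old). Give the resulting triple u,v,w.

start (-2,-4,-8) = (f(1,0),f(0,1),f(1,1))
replace slot 2: 2·((-2)+(-8)) − (-4) = -16 → (-2,-16,-8)
replace slot 1: 2·((-16)+(-8)) − (-2) = -46 → (-46,-16,-8)
replace slot 3: 2·((-46)+(-16)) − (-8) = -116 → (-46,-16,-116)

-46,-16,-116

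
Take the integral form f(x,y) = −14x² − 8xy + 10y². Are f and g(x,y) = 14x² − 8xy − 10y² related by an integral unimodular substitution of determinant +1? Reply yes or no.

D₁ = 624, D₂ = 624
river cycle of f (length 6): (10, 8, -14), (-14, 20, 4), (4, 20, -14), (-14, 8, 10), (10, 12, -12), (-12, 12, 10)
river cycle of g (length 6): (-10, 8, 14), (14, 20, -4), (-4, 20, 14), (14, 8, -10), (-10, 12, 12), (12, 12, -10)
cycles differ ⇒ inequivalent

no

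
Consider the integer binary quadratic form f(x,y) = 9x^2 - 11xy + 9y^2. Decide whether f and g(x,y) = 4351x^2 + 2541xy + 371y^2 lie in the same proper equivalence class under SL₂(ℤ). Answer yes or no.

D₁ = -203, D₂ = -203
f: translate: b→7 (≡-11 mod 18), so (9,-11,9)→(9,7,7)
f: flip: (9,7,7)→(7,-7,9)
f: translate: b→7 (≡-7 mod 14), so (7,-7,9)→(7,7,9)
f: reduced (well bottom): (7,7,9) with a≤c, −a<b≤a
g: flip: (4351,2541,371)→(371,-2541,4351)
g: translate: b→-315 (≡-2541 mod 742), so (371,-2541,4351)→(371,-315,67)
g: flip: (371,-315,67)→(67,315,371)
g: translate: b→47 (≡315 mod 134), so (67,315,371)→(67,47,9)
g: flip: (67,47,9)→(9,-47,67)
g: translate: b→7 (≡-47 mod 18), so (9,-47,67)→(9,7,7)
g: flip: (9,7,7)→(7,-7,9)
g: translate: b→7 (≡-7 mod 14), so (7,-7,9)→(7,7,9)
g: reduced (well bottom): (7,7,9) with a≤c, −a<b≤a
reduced forms (7, 7, 9) vs (7, 7, 9) ⇒ equivalent

yes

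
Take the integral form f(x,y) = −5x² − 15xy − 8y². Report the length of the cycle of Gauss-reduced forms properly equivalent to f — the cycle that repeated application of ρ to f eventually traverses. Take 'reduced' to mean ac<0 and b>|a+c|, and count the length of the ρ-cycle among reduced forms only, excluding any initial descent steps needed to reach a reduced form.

D = 65, ⌊√D⌋ = 8
descent: ρ → (-8,-1,2)
descent: ρ → (2,5,-5)  [lands on river]
river: ρ → (-5,5,2)
river: ρ → (2,7,-2)
river: ρ → (-2,5,5)
river: ρ → (5,5,-2)
river: ρ → (-2,7,2)
ρ-cycle length = 6 (tail of 2 descent steps not counted)

6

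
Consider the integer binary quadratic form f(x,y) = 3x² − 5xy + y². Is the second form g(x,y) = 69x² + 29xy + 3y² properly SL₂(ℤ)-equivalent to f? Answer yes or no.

D₁ = 13, D₂ = 13
river cycle of f (length 2): (1, 3, -1), (-1, 3, 1)
river cycle of g (length 2): (-1, 3, 1), (1, 3, -1)
cycles coincide ⇒ equivalent

yes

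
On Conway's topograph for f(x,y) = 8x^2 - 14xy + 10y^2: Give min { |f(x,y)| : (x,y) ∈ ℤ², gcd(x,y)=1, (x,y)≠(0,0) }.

translate: b→2 (≡-14 mod 16), so (8,-14,10)→(8,2,4)
flip: (8,2,4)→(4,-2,8)
reduced (well bottom): (4,-2,8) with a≤c, −a<b≤a
well minimum = a = 4

4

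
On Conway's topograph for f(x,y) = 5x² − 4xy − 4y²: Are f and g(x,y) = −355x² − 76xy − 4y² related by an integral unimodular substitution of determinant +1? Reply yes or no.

D₁ = 96, D₂ = 96
river cycle of f (length 4): (-4, 4, 5), (5, 6, -3), (-3, 6, 5), (5, 4, -4)
river cycle of g (length 4): (-4, 4, 5), (5, 6, -3), (-3, 6, 5), (5, 4, -4)
cycles coincide ⇒ equivalent

yes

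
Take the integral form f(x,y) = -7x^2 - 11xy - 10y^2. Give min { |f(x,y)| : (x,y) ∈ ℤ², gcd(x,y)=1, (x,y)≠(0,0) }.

translate: b→-3 (≡11 mod 14), so (7,11,10)→(7,-3,6)
flip: (7,-3,6)→(6,3,7)
reduced (well bottom): (6,3,7) with a≤c, −a<b≤a
well minimum |f| = |-6| = 6 (negative-definite)

6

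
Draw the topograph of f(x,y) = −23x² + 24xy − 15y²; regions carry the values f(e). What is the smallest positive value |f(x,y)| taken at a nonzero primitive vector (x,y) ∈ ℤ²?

translate: b→22 (≡-24 mod 46), so (23,-24,15)→(23,22,14)
flip: (23,22,14)→(14,-22,23)
translate: b→6 (≡-22 mod 28), so (14,-22,23)→(14,6,15)
reduced (well bottom): (14,6,15) with a≤c, −a<b≤a
well minimum |f| = |-14| = 14 (negative-definite)

14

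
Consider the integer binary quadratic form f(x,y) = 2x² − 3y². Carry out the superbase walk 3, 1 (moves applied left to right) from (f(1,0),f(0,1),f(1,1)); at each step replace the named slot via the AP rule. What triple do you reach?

start (2,-3,-1) = (f(1,0),f(0,1),f(1,1))
replace slot 3: 2·(2+(-3)) − (-1) = -1 → (2,-3,-1)
replace slot 1: 2·((-3)+(-1)) − 2 = -10 → (-10,-3,-1)

-10,-3,-1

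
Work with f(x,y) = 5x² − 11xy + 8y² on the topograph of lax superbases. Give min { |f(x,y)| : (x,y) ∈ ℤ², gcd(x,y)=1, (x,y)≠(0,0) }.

translate: b→-1 (≡-11 mod 10), so (5,-11,8)→(5,-1,2)
flip: (5,-1,2)→(2,1,5)
reduced (well bottom): (2,1,5) with a≤c, −a<b≤a
well minimum = a = 2

2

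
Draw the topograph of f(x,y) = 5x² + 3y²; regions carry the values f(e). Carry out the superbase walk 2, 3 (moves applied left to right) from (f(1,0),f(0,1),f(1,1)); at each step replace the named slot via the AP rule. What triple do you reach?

start (5,3,8) = (f(1,0),f(0,1),f(1,1))
replace slot 2: 2·(5+8) − 3 = 23 → (5,23,8)
replace slot 3: 2·(5+23) − 8 = 48 → (5,23,48)

5,23,48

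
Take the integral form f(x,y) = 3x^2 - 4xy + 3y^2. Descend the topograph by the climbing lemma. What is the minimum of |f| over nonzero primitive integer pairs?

translate: b→2 (≡-4 mod 6), so (3,-4,3)→(3,2,2)
flip: (3,2,2)→(2,-2,3)
translate: b→2 (≡-2 mod 4), so (2,-2,3)→(2,2,3)
reduced (well bottom): (2,2,3) with a≤c, −a<b≤a
well minimum = a = 2

2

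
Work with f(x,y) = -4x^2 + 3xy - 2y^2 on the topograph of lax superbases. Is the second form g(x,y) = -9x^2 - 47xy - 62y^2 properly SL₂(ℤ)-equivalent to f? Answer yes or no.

D₁ = -23, D₂ = -23
f is negative-definite; reduce −f:
−f: flip: (4,-3,2)→(2,3,4)
−f: translate: b→-1 (≡3 mod 4), so (2,3,4)→(2,-1,3)
−f: reduced (well bottom): (2,-1,3) with a≤c, −a<b≤a
flip sign back: reduced form of f is (-2,1,-3)
g is negative-definite; reduce −g:
−g: translate: b→-7 (≡47 mod 18), so (9,47,62)→(9,-7,2)
−g: flip: (9,-7,2)→(2,7,9)
−g: translate: b→-1 (≡7 mod 4), so (2,7,9)→(2,-1,3)
−g: reduced (well bottom): (2,-1,3) with a≤c, −a<b≤a
flip sign back: reduced form of g is (-2,1,-3)
reduced forms (-2, 1, -3) vs (-2, 1, -3) ⇒ equivalent

yes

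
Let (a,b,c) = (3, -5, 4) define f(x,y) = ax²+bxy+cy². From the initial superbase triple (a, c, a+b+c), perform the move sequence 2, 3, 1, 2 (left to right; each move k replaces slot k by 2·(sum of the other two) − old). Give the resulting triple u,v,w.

start (3,4,2) = (f(1,0),f(0,1),f(1,1))
replace slot 2: 2·(3+2) − 4 = 6 → (3,6,2)
replace slot 3: 2·(3+6) − 2 = 16 → (3,6,16)
replace slot 1: 2·(6+16) − 3 = 41 → (41,6,16)
replace slot 2: 2·(41+16) − 6 = 108 → (41,108,16)

41,108,16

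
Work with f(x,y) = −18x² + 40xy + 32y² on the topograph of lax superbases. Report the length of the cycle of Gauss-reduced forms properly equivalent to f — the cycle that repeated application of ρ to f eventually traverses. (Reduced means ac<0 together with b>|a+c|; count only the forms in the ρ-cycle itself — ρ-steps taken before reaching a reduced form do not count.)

D = 3904, ⌊√D⌋ = 62
river: ρ → (32,24,-26)
river: ρ → (-26,28,30)
river: ρ → (30,32,-24)
river: ρ → (-24,16,38)
river: ρ → (38,60,-2)
river: ρ → (-2,60,38)
river: ρ → (38,16,-24)
river: ρ → (-24,32,30)
river: ρ → (30,28,-26)
river: ρ → (-26,24,32)
river: ρ → (32,40,-18)
river: ρ → (-18,32,40)
river: ρ → (40,48,-10)
river: ρ → (-10,52,30)
river: ρ → (30,8,-32)
river: ρ → (-32,56,6)
river: ρ → (6,52,-50)
river: ρ → (-50,48,8)
river: ρ → (8,48,-50)
river: ρ → (-50,52,6)
river: ρ → (6,56,-32)
river: ρ → (-32,8,30)
river: ρ → (30,52,-10)
river: ρ → (-10,48,40)
river: ρ → (40,32,-18)
river: ρ → (-18,40,32)
ρ-cycle length = 26 (tail of 0 descent steps not counted)

26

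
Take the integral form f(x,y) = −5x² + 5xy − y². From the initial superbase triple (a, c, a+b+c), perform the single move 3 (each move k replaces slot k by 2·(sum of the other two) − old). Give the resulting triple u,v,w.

start (-5,-1,-1) = (f(1,0),f(0,1),f(1,1))
replace slot 3: 2·((-5)+(-1)) − (-1) = -11 → (-5,-1,-11)

-5,-1,-11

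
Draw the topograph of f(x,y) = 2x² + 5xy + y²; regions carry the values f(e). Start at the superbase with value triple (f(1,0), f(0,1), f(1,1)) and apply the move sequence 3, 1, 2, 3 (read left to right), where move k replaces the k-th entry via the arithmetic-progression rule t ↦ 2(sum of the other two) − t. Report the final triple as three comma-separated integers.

start (2,1,8) = (f(1,0),f(0,1),f(1,1))
replace slot 3: 2·(2+1) − 8 = -2 → (2,1,-2)
replace slot 1: 2·(1+(-2)) − 2 = -4 → (-4,1,-2)
replace slot 2: 2·((-4)+(-2)) − 1 = -13 → (-4,-13,-2)
replace slot 3: 2·((-4)+(-13)) − (-2) = -32 → (-4,-13,-32)

-4,-13,-32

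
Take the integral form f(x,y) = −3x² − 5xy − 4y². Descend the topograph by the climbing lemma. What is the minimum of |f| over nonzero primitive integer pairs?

translate: b→-1 (≡5 mod 6), so (3,5,4)→(3,-1,2)
flip: (3,-1,2)→(2,1,3)
reduced (well bottom): (2,1,3) with a≤c, −a<b≤a
well minimum |f| = |-2| = 2 (negative-definite)

2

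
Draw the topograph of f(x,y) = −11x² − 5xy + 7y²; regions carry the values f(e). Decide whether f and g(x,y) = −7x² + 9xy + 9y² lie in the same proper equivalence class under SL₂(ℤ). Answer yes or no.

D₁ = 333, D₂ = 333
river cycle of f (length 6): (7, 5, -11), (-11, 17, 1), (1, 17, -11), (-11, 5, 7), (7, 9, -9), (-9, 9, 7)
river cycle of g (length 6): (9, 9, -7), (-7, 5, 11), (11, 17, -1), (-1, 17, 11), (11, 5, -7), (-7, 9, 9)
cycles differ ⇒ inequivalent

no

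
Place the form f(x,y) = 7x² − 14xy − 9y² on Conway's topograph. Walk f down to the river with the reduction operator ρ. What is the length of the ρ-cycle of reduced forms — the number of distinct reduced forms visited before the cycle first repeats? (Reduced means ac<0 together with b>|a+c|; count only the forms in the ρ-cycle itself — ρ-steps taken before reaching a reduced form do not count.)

D = 448, ⌊√D⌋ = 21
descent: ρ → (-9,14,7)  [lands on river]
river: ρ → (7,14,-9)
river: ρ → (-9,4,12)
river: ρ → (12,20,-1)
river: ρ → (-1,20,12)
river: ρ → (12,4,-9)
ρ-cycle length = 6 (tail of 1 descent step not counted)

6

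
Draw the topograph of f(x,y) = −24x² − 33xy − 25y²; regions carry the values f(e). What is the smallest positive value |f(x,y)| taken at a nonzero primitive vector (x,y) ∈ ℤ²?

translate: b→-15 (≡33 mod 48), so (24,33,25)→(24,-15,16)
flip: (24,-15,16)→(16,15,24)
reduced (well bottom): (16,15,24) with a≤c, −a<b≤a
well minimum |f| = |-16| = 16 (negative-definite)

16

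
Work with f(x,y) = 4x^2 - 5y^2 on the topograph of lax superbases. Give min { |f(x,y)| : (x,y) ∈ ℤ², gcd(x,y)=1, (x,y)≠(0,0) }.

descent: ρ → (-5,0,4)
descent: ρ → (4,8,-1)  [lands on river]
river: ρ → (-1,8,4)
closes: descent 2, river 2
min |a| on river = 1

1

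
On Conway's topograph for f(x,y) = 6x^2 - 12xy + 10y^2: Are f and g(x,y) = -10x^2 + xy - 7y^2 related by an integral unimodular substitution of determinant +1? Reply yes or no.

D₁ = -96, D₂ = -279
discriminants differ ⇒ not SL₂(ℤ)-equivalent

no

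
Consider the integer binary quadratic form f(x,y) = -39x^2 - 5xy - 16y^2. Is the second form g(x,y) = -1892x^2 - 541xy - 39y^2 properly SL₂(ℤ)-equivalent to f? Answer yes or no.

D₁ = -2471, D₂ = -2471
f is negative-definite; reduce −f:
−f: flip: (39,5,16)→(16,-5,39)
−f: reduced (well bottom): (16,-5,39) with a≤c, −a<b≤a
flip sign back: reduced form of f is (-16,5,-39)
g is negative-definite; reduce −g:
−g: flip: (1892,541,39)→(39,-541,1892)
−g: translate: b→5 (≡-541 mod 78), so (39,-541,1892)→(39,5,16)
−g: flip: (39,5,16)→(16,-5,39)
−g: reduced (well bottom): (16,-5,39) with a≤c, −a<b≤a
flip sign back: reduced form of g is (-16,5,-39)
reduced forms (-16, 5, -39) vs (-16, 5, -39) ⇒ equivalent

yes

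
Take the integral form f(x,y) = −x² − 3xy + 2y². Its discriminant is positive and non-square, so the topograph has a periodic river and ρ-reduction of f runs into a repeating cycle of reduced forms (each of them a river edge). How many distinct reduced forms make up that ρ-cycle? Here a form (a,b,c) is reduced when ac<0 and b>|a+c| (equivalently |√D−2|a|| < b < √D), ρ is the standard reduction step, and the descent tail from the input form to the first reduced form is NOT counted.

D = 17, ⌊√D⌋ = 4
descent: ρ → (2,3,-1)  [lands on river]
river: ρ → (-1,3,2)
river: ρ → (2,1,-2)
river: ρ → (-2,3,1)
river: ρ → (1,3,-2)
river: ρ → (-2,1,2)
ρ-cycle length = 6 (tail of 1 descent step not counted)

6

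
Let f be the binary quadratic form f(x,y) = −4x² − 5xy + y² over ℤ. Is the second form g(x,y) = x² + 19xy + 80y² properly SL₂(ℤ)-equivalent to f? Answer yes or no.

D₁ = 41, D₂ = 41
river cycle of f (length 10): (1, 5, -4), (-4, 3, 2), (2, 5, -2), (-2, 3, 4), (4, 5, -1), (-1, 5, 4), (4, 3, -2), (-2, 5, 2), (2, 3, -4), (-4, 5, 1)
river cycle of g (length 10): (1, 5, -4), (-4, 3, 2), (2, 5, -2), (-2, 3, 4), (4, 5, -1), (-1, 5, 4), (4, 3, -2), (-2, 5, 2), (2, 3, -4), (-4, 5, 1)
cycles coincide ⇒ equivalent

yes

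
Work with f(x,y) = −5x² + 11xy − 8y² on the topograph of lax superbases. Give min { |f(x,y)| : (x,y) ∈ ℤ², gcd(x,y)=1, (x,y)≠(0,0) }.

translate: b→-1 (≡-11 mod 10), so (5,-11,8)→(5,-1,2)
flip: (5,-1,2)→(2,1,5)
reduced (well bottom): (2,1,5) with a≤c, −a<b≤a
well minimum |f| = |-2| = 2 (negative-definite)

2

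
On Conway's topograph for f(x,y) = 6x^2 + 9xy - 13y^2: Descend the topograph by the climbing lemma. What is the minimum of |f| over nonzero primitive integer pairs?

river: ρ → (-13,17,2)
river: ρ → (2,19,-4)
river: ρ → (-4,13,14)
river: ρ → (14,15,-3)
river: ρ → (-3,15,14)
river: ρ → (14,13,-4)
river: ρ → (-4,19,2)
river: ρ → (2,17,-13)
river: ρ → (-13,9,6)
river: ρ → (6,15,-7)
river: ρ → (-7,13,8)
river: ρ → (8,19,-1)
river: ρ → (-1,19,8)
river: ρ → (8,13,-7)
river: ρ → (-7,15,6)
river: ρ → (6,9,-13)
closes: descent 0, river 16
min |a| on river = 1

1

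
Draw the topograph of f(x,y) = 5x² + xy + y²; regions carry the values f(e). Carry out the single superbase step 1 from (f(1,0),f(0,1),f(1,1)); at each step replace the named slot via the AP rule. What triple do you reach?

start (5,1,7) = (f(1,0),f(0,1),f(1,1))
replace slot 1: 2·(1+7) − 5 = 11 → (11,1,7)

11,1,7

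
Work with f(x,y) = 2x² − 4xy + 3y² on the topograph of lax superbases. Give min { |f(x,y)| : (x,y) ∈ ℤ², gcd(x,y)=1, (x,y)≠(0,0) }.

translate: b→0 (≡-4 mod 4), so (2,-4,3)→(2,0,1)
flip: (2,0,1)→(1,0,2)
reduced (well bottom): (1,0,2) with a≤c, −a<b≤a
well minimum = a = 1

1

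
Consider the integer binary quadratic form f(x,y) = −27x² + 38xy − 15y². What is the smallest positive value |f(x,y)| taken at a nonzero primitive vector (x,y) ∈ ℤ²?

translate: b→16 (≡-38 mod 54), so (27,-38,15)→(27,16,4)
flip: (27,16,4)→(4,-16,27)
translate: b→0 (≡-16 mod 8), so (4,-16,27)→(4,0,11)
reduced (well bottom): (4,0,11) with a≤c, −a<b≤a
well minimum |f| = |-4| = 4 (negative-definite)

4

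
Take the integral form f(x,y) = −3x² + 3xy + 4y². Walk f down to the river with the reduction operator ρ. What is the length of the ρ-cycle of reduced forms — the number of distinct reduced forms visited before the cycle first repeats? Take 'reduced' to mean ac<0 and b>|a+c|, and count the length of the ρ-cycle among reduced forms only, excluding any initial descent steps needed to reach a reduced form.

D = 57, ⌊√D⌋ = 7
river: ρ → (4,5,-2)
river: ρ → (-2,7,1)
river: ρ → (1,7,-2)
river: ρ → (-2,5,4)
river: ρ → (4,3,-3)
river: ρ → (-3,3,4)
ρ-cycle length = 6 (tail of 0 descent steps not counted)

6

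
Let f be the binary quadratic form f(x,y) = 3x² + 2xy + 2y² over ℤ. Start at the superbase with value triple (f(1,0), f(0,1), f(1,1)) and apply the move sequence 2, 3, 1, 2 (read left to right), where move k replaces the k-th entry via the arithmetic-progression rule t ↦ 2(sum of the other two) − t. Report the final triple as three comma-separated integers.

start (3,2,7) = (f(1,0),f(0,1),f(1,1))
replace slot 2: 2·(3+7) − 2 = 18 → (3,18,7)
replace slot 3: 2·(3+18) − 7 = 35 → (3,18,35)
replace slot 1: 2·(18+35) − 3 = 103 → (103,18,35)
replace slot 2: 2·(103+35) − 18 = 258 → (103,258,35)

103,258,35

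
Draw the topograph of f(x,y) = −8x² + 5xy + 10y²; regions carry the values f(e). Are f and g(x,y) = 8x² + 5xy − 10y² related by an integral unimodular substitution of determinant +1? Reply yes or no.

D₁ = 345, D₂ = 345
river cycle of f (length 10): (10, 15, -3), (-3, 15, 10), (10, 5, -8), (-8, 11, 7), (7, 17, -2), (-2, 15, 15), (15, 15, -2), (-2, 17, 7), (7, 11, -8), (-8, 5, 10)
river cycle of g (length 10): (-10, 15, 3), (3, 15, -10), (-10, 5, 8), (8, 11, -7), (-7, 17, 2), (2, 15, -15), (-15, 15, 2), (2, 17, -7), (-7, 11, 8), (8, 5, -10)
cycles differ ⇒ inequivalent

no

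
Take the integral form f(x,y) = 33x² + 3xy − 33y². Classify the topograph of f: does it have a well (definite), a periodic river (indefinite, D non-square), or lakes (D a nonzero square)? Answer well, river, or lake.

D = b²−4ac = 3² − 4·33·(-33) = 4365
D > 0 non-square ⇒ indefinite ⇒ periodic river

river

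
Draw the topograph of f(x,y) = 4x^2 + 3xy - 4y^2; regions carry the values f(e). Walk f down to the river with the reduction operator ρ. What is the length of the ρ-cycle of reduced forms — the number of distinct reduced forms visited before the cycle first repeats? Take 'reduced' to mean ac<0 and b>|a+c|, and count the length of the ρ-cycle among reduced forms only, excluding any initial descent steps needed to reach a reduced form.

D = 73, ⌊√D⌋ = 8
river: ρ → (-4,5,3)
river: ρ → (3,7,-2)
river: ρ → (-2,5,6)
river: ρ → (6,7,-1)
river: ρ → (-1,7,6)
river: ρ → (6,5,-2)
river: ρ → (-2,7,3)
river: ρ → (3,5,-4)
river: ρ → (-4,3,4)
river: ρ → (4,5,-3)
river: ρ → (-3,7,2)
river: ρ → (2,5,-6)
river: ρ → (-6,7,1)
river: ρ → (1,7,-6)
river: ρ → (-6,5,2)
river: ρ → (2,7,-3)
river: ρ → (-3,5,4)
river: ρ → (4,3,-4)
ρ-cycle length = 18 (tail of 0 descent steps not counted)

18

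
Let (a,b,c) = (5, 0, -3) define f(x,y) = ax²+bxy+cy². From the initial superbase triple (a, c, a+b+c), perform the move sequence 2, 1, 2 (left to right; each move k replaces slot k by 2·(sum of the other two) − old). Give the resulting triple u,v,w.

start (5,-3,2) = (f(1,0),f(0,1),f(1,1))
replace slot 2: 2·(5+2) − (-3) = 17 → (5,17,2)
replace slot 1: 2·(17+2) − 5 = 33 → (33,17,2)
replace slot 2: 2·(33+2) − 17 = 53 → (33,53,2)

33,53,2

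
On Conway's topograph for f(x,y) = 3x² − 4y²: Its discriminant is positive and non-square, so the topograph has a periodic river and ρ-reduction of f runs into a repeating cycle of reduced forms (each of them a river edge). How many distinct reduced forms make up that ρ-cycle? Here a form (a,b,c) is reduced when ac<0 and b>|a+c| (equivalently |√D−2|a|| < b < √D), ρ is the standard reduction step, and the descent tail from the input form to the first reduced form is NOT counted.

D = 48, ⌊√D⌋ = 6
descent: ρ → (-4,0,3)
descent: ρ → (3,6,-1)  [lands on river]
river: ρ → (-1,6,3)
ρ-cycle length = 2 (tail of 2 descent steps not counted)

2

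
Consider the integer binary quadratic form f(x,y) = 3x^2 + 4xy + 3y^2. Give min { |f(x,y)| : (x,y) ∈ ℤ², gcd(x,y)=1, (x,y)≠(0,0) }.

translate: b→-2 (≡4 mod 6), so (3,4,3)→(3,-2,2)
flip: (3,-2,2)→(2,2,3)
reduced (well bottom): (2,2,3) with a≤c, −a<b≤a
well minimum = a = 2

2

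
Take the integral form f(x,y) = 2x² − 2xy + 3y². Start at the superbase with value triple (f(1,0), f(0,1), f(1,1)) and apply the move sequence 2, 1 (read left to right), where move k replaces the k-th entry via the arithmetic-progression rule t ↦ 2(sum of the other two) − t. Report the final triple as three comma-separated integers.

start (2,3,3) = (f(1,0),f(0,1),f(1,1))
replace slot 2: 2·(2+3) − 3 = 7 → (2,7,3)
replace slot 1: 2·(7+3) − 2 = 18 → (18,7,3)

18,7,3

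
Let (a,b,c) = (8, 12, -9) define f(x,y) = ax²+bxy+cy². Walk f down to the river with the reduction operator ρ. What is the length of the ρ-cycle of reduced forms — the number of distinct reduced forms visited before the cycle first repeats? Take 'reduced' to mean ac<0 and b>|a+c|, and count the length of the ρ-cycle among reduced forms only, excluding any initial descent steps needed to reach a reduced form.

D = 432, ⌊√D⌋ = 20
river: ρ → (-9,6,11)
river: ρ → (11,16,-4)
river: ρ → (-4,16,11)
river: ρ → (11,6,-9)
river: ρ → (-9,12,8)
river: ρ → (8,20,-1)
river: ρ → (-1,20,8)
river: ρ → (8,12,-9)
ρ-cycle length = 8 (tail of 0 descent steps not counted)

8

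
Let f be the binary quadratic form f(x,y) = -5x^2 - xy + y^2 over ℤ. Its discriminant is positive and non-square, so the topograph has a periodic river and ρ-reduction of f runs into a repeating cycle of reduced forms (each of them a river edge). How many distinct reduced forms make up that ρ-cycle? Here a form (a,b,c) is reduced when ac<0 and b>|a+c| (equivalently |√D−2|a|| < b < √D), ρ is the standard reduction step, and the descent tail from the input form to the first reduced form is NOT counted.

D = 21, ⌊√D⌋ = 4
descent: ρ → (1,3,-3)  [lands on river]
river: ρ → (-3,3,1)
ρ-cycle length = 2 (tail of 1 descent step not counted)

2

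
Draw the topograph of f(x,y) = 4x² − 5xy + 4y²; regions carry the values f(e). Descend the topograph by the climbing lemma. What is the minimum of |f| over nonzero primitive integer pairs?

translate: b→3 (≡-5 mod 8), so (4,-5,4)→(4,3,3)
flip: (4,3,3)→(3,-3,4)
translate: b→3 (≡-3 mod 6), so (3,-3,4)→(3,3,4)
reduced (well bottom): (3,3,4) with a≤c, −a<b≤a
well minimum = a = 3

3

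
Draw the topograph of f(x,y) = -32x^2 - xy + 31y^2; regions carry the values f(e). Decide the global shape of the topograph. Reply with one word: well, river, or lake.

D = b²−4ac = (-1)² − 4·(-32)·31 = 3969
D = 63² is a perfect square ⇒ form factors over ℤ ⇒ lakes

lake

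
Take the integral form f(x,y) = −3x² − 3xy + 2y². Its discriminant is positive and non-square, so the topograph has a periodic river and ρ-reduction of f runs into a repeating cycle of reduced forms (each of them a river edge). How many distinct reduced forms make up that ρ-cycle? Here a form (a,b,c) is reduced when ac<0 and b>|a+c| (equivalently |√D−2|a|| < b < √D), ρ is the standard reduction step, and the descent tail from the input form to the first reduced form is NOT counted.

D = 33, ⌊√D⌋ = 5
descent: ρ → (2,3,-3)  [lands on river]
river: ρ → (-3,3,2)
river: ρ → (2,5,-1)
river: ρ → (-1,5,2)
ρ-cycle length = 4 (tail of 1 descent step not counted)

4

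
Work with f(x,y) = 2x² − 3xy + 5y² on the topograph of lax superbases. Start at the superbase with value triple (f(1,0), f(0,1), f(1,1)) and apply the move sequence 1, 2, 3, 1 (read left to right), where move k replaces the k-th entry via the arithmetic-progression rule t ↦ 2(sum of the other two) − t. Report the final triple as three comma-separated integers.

start (2,5,4) = (f(1,0),f(0,1),f(1,1))
replace slot 1: 2·(5+4) − 2 = 16 → (16,5,4)
replace slot 2: 2·(16+4) − 5 = 35 → (16,35,4)
replace slot 3: 2·(16+35) − 4 = 98 → (16,35,98)
replace slot 1: 2·(35+98) − 16 = 250 → (250,35,98)

250,35,98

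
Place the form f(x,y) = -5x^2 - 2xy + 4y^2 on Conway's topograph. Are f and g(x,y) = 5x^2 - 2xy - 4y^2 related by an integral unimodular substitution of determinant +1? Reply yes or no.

D₁ = 84, D₂ = 84
river cycle of f (length 6): (4, 2, -5), (-5, 8, 1), (1, 8, -5), (-5, 2, 4), (4, 6, -3), (-3, 6, 4)
river cycle of g (length 6): (-4, 2, 5), (5, 8, -1), (-1, 8, 5), (5, 2, -4), (-4, 6, 3), (3, 6, -4)
cycles differ ⇒ inequivalent

no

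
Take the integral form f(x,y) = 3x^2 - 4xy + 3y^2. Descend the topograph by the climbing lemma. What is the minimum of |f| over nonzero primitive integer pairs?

translate: b→2 (≡-4 mod 6), so (3,-4,3)→(3,2,2)
flip: (3,2,2)→(2,-2,3)
translate: b→2 (≡-2 mod 4), so (2,-2,3)→(2,2,3)
reduced (well bottom): (2,2,3) with a≤c, −a<b≤a
well minimum = a = 2

2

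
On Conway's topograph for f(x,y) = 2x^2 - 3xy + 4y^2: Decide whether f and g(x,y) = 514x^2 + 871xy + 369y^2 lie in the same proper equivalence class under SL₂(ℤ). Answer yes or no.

D₁ = -23, D₂ = -23
f: translate: b→1 (≡-3 mod 4), so (2,-3,4)→(2,1,3)
f: reduced (well bottom): (2,1,3) with a≤c, −a<b≤a
g: translate: b→-157 (≡871 mod 1028), so (514,871,369)→(514,-157,12)
g: flip: (514,-157,12)→(12,157,514)
g: translate: b→-11 (≡157 mod 24), so (12,157,514)→(12,-11,3)
g: flip: (12,-11,3)→(3,11,12)
g: translate: b→-1 (≡11 mod 6), so (3,11,12)→(3,-1,2)
g: flip: (3,-1,2)→(2,1,3)
g: reduced (well bottom): (2,1,3) with a≤c, −a<b≤a
reduced forms (2, 1, 3) vs (2, 1, 3) ⇒ equivalent

yes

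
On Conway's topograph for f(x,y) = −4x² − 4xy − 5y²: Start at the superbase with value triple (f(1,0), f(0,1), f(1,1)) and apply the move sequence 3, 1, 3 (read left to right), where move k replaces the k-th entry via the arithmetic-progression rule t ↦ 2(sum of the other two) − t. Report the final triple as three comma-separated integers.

start (-4,-5,-13) = (f(1,0),f(0,1),f(1,1))
replace slot 3: 2·((-4)+(-5)) − (-13) = -5 → (-4,-5,-5)
replace slot 1: 2·((-5)+(-5)) − (-4) = -16 → (-16,-5,-5)
replace slot 3: 2·((-16)+(-5)) − (-5) = -37 → (-16,-5,-37)

-16,-5,-37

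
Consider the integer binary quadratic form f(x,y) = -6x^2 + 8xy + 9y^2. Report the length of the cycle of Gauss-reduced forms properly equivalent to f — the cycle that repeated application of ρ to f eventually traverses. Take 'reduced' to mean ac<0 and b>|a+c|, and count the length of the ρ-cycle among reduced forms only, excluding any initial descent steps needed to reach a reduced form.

D = 280, ⌊√D⌋ = 16
river: ρ → (9,10,-5)
river: ρ → (-5,10,9)
river: ρ → (9,8,-6)
river: ρ → (-6,16,1)
river: ρ → (1,16,-6)
river: ρ → (-6,8,9)
ρ-cycle length = 6 (tail of 0 descent steps not counted)

6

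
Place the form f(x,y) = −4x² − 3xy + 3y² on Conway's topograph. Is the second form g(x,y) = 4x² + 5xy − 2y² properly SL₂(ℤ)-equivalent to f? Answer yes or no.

D₁ = 57, D₂ = 57
river cycle of f (length 6): (3, 3, -4), (-4, 5, 2), (2, 7, -1), (-1, 7, 2), (2, 5, -4), (-4, 3, 3)
river cycle of g (length 6): (-2, 7, 1), (1, 7, -2), (-2, 5, 4), (4, 3, -3), (-3, 3, 4), (4, 5, -2)
cycles differ ⇒ inequivalent

no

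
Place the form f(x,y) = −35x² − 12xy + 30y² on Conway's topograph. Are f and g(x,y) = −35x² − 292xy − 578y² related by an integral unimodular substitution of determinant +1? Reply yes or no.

D₁ = 4344, D₂ = 4344
river cycle of f (length 8): (30, 12, -35), (-35, 58, 7), (7, 54, -51), (-51, 48, 10), (10, 52, -41), (-41, 30, 21), (21, 54, -17), (-17, 48, 30)
river cycle of g (length 8): (-35, 58, 7), (7, 54, -51), (-51, 48, 10), (10, 52, -41), (-41, 30, 21), (21, 54, -17), (-17, 48, 30), (30, 12, -35)
cycles coincide ⇒ equivalent

yes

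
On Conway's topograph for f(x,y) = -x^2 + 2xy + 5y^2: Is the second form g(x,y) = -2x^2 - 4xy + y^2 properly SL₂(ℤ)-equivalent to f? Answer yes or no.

D₁ = 24, D₂ = 24
river cycle of f (length 2): (-1, 4, 2), (2, 4, -1)
river cycle of g (length 2): (1, 4, -2), (-2, 4, 1)
cycles differ ⇒ inequivalent

no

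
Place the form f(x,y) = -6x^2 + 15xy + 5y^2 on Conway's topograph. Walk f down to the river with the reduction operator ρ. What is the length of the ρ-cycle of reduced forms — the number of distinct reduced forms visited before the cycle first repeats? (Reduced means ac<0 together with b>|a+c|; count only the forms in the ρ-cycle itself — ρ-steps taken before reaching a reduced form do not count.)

D = 345, ⌊√D⌋ = 18
river: ρ → (5,15,-6)
river: ρ → (-6,9,11)
river: ρ → (11,13,-4)
river: ρ → (-4,11,14)
river: ρ → (14,17,-1)
river: ρ → (-1,17,14)
river: ρ → (14,11,-4)
river: ρ → (-4,13,11)
river: ρ → (11,9,-6)
river: ρ → (-6,15,5)
ρ-cycle length = 10 (tail of 0 descent steps not counted)

10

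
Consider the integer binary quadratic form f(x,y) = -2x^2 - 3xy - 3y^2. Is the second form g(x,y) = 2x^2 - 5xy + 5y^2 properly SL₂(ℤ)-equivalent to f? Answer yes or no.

D₁ = -15, D₂ = -15
f is negative-definite; reduce −f:
−f: translate: b→-1 (≡3 mod 4), so (2,3,3)→(2,-1,2)
−f: flip: (2,-1,2)→(2,1,2)
−f: reduced (well bottom): (2,1,2) with a≤c, −a<b≤a
flip sign back: reduced form of f is (-2,-1,-2)
g: translate: b→-1 (≡-5 mod 4), so (2,-5,5)→(2,-1,2)
g: flip: (2,-1,2)→(2,1,2)
g: reduced (well bottom): (2,1,2) with a≤c, −a<b≤a
reduced forms (-2, -1, -2) vs (2, 1, 2) ⇒ inequivalent

no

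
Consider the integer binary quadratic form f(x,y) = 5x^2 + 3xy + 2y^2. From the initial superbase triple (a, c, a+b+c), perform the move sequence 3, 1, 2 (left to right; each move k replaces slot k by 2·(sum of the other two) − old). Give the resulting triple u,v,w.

start (5,2,10) = (f(1,0),f(0,1),f(1,1))
replace slot 3: 2·(5+2) − 10 = 4 → (5,2,4)
replace slot 1: 2·(2+4) − 5 = 7 → (7,2,4)
replace slot 2: 2·(7+4) − 2 = 20 → (7,20,4)

7,20,4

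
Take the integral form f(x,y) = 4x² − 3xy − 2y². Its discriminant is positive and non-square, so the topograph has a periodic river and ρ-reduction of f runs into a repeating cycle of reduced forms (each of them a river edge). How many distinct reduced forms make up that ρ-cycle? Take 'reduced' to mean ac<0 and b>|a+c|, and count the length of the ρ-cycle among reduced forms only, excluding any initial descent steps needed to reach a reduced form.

D = 41, ⌊√D⌋ = 6
descent: ρ → (-2,3,4)  [lands on river]
river: ρ → (4,5,-1)
river: ρ → (-1,5,4)
river: ρ → (4,3,-2)
river: ρ → (-2,5,2)
river: ρ → (2,3,-4)
river: ρ → (-4,5,1)
river: ρ → (1,5,-4)
river: ρ → (-4,3,2)
river: ρ → (2,5,-2)
ρ-cycle length = 10 (tail of 1 descent step not counted)

10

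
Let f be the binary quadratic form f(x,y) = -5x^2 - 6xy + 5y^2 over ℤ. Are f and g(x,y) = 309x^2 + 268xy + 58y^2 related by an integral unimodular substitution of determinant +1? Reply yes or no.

D₁ = 136, D₂ = 136
river cycle of f (length 6): (5, 6, -5), (-5, 4, 6), (6, 8, -3), (-3, 10, 3), (3, 8, -6), (-6, 4, 5)
river cycle of g (length 6): (5, 6, -5), (-5, 4, 6), (6, 8, -3), (-3, 10, 3), (3, 8, -6), (-6, 4, 5)
cycles coincide ⇒ equivalent

yes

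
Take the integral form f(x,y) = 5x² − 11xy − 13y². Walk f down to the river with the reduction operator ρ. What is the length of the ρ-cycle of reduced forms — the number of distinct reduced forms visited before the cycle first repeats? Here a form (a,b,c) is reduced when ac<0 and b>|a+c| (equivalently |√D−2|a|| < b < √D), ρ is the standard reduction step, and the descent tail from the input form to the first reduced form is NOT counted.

D = 381, ⌊√D⌋ = 19
descent: ρ → (-13,11,5)  [lands on river]
river: ρ → (5,19,-1)
river: ρ → (-1,19,5)
river: ρ → (5,11,-13)
river: ρ → (-13,15,3)
river: ρ → (3,15,-13)
ρ-cycle length = 6 (tail of 1 descent step not counted)

6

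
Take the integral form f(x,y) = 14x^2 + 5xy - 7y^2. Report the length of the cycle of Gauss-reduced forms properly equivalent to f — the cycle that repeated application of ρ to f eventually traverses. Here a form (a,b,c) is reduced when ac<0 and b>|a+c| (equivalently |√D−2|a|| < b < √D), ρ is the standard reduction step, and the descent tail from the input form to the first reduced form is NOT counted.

D = 417, ⌊√D⌋ = 20
descent: ρ → (-7,9,12)  [lands on river]
river: ρ → (12,15,-4)
river: ρ → (-4,17,8)
river: ρ → (8,15,-6)
river: ρ → (-6,9,14)
river: ρ → (14,19,-1)
river: ρ → (-1,19,14)
river: ρ → (14,9,-6)
river: ρ → (-6,15,8)
river: ρ → (8,17,-4)
river: ρ → (-4,15,12)
river: ρ → (12,9,-7)
river: ρ → (-7,19,2)
river: ρ → (2,17,-16)
river: ρ → (-16,15,3)
river: ρ → (3,15,-16)
river: ρ → (-16,17,2)
river: ρ → (2,19,-7)
ρ-cycle length = 18 (tail of 1 descent step not counted)

18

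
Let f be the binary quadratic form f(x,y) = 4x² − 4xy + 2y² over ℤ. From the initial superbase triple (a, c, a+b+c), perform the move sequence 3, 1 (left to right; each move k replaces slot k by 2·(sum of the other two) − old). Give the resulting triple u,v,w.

start (4,2,2) = (f(1,0),f(0,1),f(1,1))
replace slot 3: 2·(4+2) − 2 = 10 → (4,2,10)
replace slot 1: 2·(2+10) − 4 = 20 → (20,2,10)

20,2,10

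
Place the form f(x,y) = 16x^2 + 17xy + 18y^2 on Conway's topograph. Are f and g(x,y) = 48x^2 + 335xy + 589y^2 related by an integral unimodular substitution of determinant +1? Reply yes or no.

D₁ = -863, D₂ = -863
f: translate: b→-15 (≡17 mod 32), so (16,17,18)→(16,-15,17)
f: reduced (well bottom): (16,-15,17) with a≤c, −a<b≤a
g: translate: b→47 (≡335 mod 96), so (48,335,589)→(48,47,16)
g: flip: (48,47,16)→(16,-47,48)
g: translate: b→-15 (≡-47 mod 32), so (16,-47,48)→(16,-15,17)
g: reduced (well bottom): (16,-15,17) with a≤c, −a<b≤a
reduced forms (16, -15, 17) vs (16, -15, 17) ⇒ equivalent

yes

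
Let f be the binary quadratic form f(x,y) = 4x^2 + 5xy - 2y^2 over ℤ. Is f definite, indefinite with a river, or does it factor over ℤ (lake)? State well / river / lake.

D = b²−4ac = 5² − 4·4·(-2) = 57
D > 0 non-square ⇒ indefinite ⇒ periodic river

river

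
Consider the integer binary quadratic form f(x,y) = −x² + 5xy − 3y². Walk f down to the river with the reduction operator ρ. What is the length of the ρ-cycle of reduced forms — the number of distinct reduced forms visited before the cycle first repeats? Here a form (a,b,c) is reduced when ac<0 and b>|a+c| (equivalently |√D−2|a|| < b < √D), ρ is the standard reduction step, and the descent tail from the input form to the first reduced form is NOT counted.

D = 13, ⌊√D⌋ = 3
descent: ρ → (-3,1,1)
descent: ρ → (1,3,-1)  [lands on river]
river: ρ → (-1,3,1)
ρ-cycle length = 2 (tail of 2 descent steps not counted)

2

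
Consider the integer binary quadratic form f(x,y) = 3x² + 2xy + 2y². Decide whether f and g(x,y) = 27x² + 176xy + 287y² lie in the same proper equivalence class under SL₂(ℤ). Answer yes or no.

D₁ = -20, D₂ = -20
f: flip: (3,2,2)→(2,-2,3)
f: translate: b→2 (≡-2 mod 4), so (2,-2,3)→(2,2,3)
f: reduced (well bottom): (2,2,3) with a≤c, −a<b≤a
g: translate: b→14 (≡176 mod 54), so (27,176,287)→(27,14,2)
g: flip: (27,14,2)→(2,-14,27)
g: translate: b→2 (≡-14 mod 4), so (2,-14,27)→(2,2,3)
g: reduced (well bottom): (2,2,3) with a≤c, −a<b≤a
reduced forms (2, 2, 3) vs (2, 2, 3) ⇒ equivalent

yes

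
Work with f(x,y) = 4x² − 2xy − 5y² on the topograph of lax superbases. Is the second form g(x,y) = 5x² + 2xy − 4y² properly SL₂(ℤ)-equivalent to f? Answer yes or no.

D₁ = 84, D₂ = 84
river cycle of f (length 6): (-5, 2, 4), (4, 6, -3), (-3, 6, 4), (4, 2, -5), (-5, 8, 1), (1, 8, -5)
river cycle of g (length 6): (-4, 6, 3), (3, 6, -4), (-4, 2, 5), (5, 8, -1), (-1, 8, 5), (5, 2, -4)
cycles differ ⇒ inequivalent

no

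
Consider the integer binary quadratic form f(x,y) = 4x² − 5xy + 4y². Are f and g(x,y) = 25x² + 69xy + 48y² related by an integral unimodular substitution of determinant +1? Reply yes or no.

D₁ = -39, D₂ = -39
f: translate: b→3 (≡-5 mod 8), so (4,-5,4)→(4,3,3)
f: flip: (4,3,3)→(3,-3,4)
f: translate: b→3 (≡-3 mod 6), so (3,-3,4)→(3,3,4)
f: reduced (well bottom): (3,3,4) with a≤c, −a<b≤a
g: translate: b→19 (≡69 mod 50), so (25,69,48)→(25,19,4)
g: flip: (25,19,4)→(4,-19,25)
g: translate: b→-3 (≡-19 mod 8), so (4,-19,25)→(4,-3,3)
g: flip: (4,-3,3)→(3,3,4)
g: reduced (well bottom): (3,3,4) with a≤c, −a<b≤a
reduced forms (3, 3, 4) vs (3, 3, 4) ⇒ equivalent

yes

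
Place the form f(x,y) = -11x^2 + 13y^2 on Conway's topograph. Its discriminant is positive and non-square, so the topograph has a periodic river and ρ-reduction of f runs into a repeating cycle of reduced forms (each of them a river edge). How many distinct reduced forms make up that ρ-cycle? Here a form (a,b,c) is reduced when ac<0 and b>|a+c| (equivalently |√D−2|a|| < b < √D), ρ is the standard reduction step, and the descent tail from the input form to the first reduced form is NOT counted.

D = 572, ⌊√D⌋ = 23
descent: ρ → (13,0,-11)
descent: ρ → (-11,22,2)  [lands on river]
river: ρ → (2,22,-11)
ρ-cycle length = 2 (tail of 2 descent steps not counted)

2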